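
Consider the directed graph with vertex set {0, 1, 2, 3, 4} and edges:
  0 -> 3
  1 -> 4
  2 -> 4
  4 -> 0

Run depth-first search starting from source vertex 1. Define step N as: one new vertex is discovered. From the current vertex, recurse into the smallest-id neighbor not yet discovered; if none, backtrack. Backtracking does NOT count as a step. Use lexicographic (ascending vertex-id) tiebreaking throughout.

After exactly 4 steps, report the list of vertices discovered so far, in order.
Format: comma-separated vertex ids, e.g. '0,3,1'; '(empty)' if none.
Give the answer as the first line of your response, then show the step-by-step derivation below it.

1,4,0,3

step 1: discover 1; path=1; order=1
step 2: discover 4; path=1>4; order=1,4
step 3: discover 0; path=1>4>0; order=1,4,0
step 4: discover 3; path=1>4>0>3; order=1,4,0,3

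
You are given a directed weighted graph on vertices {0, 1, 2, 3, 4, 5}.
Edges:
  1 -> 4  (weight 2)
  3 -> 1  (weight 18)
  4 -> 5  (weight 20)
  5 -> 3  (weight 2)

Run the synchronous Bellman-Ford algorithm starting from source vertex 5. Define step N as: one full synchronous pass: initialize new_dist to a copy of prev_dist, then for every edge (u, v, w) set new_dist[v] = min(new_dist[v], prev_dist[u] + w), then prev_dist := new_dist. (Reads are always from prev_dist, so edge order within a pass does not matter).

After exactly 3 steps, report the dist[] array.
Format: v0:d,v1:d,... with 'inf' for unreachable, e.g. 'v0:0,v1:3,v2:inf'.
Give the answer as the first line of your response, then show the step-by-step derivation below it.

v0:inf,v1:20,v2:inf,v3:2,v4:22,v5:0

step 1: dist = v0:inf,v1:inf,v2:inf,v3:2,v4:inf,v5:0
step 2: dist = v0:inf,v1:20,v2:inf,v3:2,v4:inf,v5:0
step 3: dist = v0:inf,v1:20,v2:inf,v3:2,v4:22,v5:0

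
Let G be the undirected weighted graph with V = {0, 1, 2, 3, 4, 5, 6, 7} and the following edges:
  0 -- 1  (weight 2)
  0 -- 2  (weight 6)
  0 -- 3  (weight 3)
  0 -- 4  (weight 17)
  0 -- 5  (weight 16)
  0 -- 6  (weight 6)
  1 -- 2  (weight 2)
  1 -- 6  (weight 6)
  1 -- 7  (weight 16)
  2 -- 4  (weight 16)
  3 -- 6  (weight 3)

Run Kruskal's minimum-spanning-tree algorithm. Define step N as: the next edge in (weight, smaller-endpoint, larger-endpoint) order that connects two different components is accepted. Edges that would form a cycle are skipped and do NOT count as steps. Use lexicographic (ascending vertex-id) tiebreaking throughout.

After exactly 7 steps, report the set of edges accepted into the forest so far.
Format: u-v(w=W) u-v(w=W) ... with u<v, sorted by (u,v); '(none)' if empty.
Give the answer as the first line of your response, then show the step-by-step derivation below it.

0-1(w=2) 0-3(w=3) 0-5(w=16) 1-2(w=2) 1-7(w=16) 2-4(w=16) 3-6(w=3)

step 1: add edge 0-1 (w=2); MST = {0-1(w=2)}
step 2: add edge 1-2 (w=2); MST = {0-1(w=2) 1-2(w=2)}
step 3: add edge 0-3 (w=3); MST = {0-1(w=2) 0-3(w=3) 1-2(w=2)}
step 4: add edge 3-6 (w=3); MST = {0-1(w=2) 0-3(w=3) 1-2(w=2) 3-6(w=3)}
step 5: add edge 0-5 (w=16); MST = {0-1(w=2) 0-3(w=3) 0-5(w=16) 1-2(w=2) 3-6(w=3)}
step 6: add edge 1-7 (w=16); MST = {0-1(w=2) 0-3(w=3) 0-5(w=16) 1-2(w=2) 1-7(w=16) 3-6(w=3)}
step 7: add edge 2-4 (w=16); MST = {0-1(w=2) 0-3(w=3) 0-5(w=16) 1-2(w=2) 1-7(w=16) 2-4(w=16) 3-6(w=3)}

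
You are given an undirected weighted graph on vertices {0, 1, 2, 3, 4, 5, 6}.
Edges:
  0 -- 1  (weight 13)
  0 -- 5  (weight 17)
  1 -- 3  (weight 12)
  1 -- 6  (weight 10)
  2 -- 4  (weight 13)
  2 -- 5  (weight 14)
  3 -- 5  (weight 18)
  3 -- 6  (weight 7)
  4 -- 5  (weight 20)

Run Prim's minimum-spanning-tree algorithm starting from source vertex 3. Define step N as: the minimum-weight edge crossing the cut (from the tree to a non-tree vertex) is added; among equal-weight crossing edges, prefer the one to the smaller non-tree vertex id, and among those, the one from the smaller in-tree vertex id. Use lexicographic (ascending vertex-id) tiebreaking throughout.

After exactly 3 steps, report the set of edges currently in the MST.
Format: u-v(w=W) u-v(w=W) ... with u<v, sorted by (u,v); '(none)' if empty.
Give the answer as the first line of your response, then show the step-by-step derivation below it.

0-1(w=13) 1-6(w=10) 3-6(w=7)

step 1: add edge 3-6 (w=7); MST = {3-6(w=7)}
step 2: add edge 1-6 (w=10); MST = {1-6(w=10) 3-6(w=7)}
step 3: add edge 0-1 (w=13); MST = {0-1(w=13) 1-6(w=10) 3-6(w=7)}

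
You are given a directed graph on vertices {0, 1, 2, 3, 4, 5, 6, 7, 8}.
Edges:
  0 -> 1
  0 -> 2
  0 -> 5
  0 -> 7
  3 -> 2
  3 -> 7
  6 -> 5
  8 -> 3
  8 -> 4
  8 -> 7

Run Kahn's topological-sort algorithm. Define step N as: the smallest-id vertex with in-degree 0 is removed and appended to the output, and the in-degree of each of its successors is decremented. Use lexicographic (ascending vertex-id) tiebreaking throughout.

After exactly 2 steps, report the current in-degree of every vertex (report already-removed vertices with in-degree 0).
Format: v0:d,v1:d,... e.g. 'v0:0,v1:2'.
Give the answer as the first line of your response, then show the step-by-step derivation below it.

v0:0,v1:0,v2:1,v3:1,v4:1,v5:1,v6:0,v7:2,v8:0

step 1: output 0; order=[0]; indeg=(0,0,1,1,1,1,0,2,0)
step 2: output 1; order=[0,1]; indeg=(0,0,1,1,1,1,0,2,0)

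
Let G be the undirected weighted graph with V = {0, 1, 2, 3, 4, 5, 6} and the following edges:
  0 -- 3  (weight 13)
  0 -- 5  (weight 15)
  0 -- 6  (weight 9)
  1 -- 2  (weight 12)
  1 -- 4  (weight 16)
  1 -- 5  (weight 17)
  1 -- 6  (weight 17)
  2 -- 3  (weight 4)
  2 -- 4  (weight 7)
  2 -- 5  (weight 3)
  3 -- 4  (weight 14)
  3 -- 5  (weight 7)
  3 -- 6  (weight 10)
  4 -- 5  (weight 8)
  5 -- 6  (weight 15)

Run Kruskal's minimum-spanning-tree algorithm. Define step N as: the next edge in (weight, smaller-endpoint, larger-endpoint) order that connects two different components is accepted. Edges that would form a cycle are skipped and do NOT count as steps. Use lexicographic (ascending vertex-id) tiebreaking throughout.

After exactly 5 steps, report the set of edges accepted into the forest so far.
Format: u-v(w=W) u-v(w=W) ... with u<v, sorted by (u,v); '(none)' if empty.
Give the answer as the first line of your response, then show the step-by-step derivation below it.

0-6(w=9) 2-3(w=4) 2-4(w=7) 2-5(w=3) 3-6(w=10)

step 1: add edge 2-5 (w=3); MST = {2-5(w=3)}
step 2: add edge 2-3 (w=4); MST = {2-3(w=4) 2-5(w=3)}
step 3: add edge 2-4 (w=7); MST = {2-3(w=4) 2-4(w=7) 2-5(w=3)}
step 4: add edge 0-6 (w=9); MST = {0-6(w=9) 2-3(w=4) 2-4(w=7) 2-5(w=3)}
step 5: add edge 3-6 (w=10); MST = {0-6(w=9) 2-3(w=4) 2-4(w=7) 2-5(w=3) 3-6(w=10)}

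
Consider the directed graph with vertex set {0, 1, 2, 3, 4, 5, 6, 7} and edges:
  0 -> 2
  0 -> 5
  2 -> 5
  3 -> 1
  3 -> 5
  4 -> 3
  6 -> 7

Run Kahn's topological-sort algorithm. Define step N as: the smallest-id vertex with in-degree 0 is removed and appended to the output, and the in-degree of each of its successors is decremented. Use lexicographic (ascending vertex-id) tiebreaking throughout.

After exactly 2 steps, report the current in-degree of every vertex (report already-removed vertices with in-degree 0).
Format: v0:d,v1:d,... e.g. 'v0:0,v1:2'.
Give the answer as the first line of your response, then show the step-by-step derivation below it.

v0:0,v1:1,v2:0,v3:1,v4:0,v5:1,v6:0,v7:1

step 1: output 0; order=[0]; indeg=(0,1,0,1,0,2,0,1)
step 2: output 2; order=[0,2]; indeg=(0,1,0,1,0,1,0,1)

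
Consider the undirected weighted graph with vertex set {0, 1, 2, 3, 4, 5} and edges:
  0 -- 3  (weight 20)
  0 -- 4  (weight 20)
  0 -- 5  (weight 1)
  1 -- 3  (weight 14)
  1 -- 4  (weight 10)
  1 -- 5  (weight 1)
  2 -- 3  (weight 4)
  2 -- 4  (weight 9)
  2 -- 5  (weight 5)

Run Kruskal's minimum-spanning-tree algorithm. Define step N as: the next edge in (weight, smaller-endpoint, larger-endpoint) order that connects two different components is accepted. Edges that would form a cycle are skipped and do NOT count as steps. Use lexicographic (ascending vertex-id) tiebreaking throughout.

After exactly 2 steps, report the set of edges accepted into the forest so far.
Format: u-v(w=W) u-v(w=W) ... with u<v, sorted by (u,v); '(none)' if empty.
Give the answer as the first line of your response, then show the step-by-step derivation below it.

0-5(w=1) 1-5(w=1)

step 1: add edge 0-5 (w=1); MST = {0-5(w=1)}
step 2: add edge 1-5 (w=1); MST = {0-5(w=1) 1-5(w=1)}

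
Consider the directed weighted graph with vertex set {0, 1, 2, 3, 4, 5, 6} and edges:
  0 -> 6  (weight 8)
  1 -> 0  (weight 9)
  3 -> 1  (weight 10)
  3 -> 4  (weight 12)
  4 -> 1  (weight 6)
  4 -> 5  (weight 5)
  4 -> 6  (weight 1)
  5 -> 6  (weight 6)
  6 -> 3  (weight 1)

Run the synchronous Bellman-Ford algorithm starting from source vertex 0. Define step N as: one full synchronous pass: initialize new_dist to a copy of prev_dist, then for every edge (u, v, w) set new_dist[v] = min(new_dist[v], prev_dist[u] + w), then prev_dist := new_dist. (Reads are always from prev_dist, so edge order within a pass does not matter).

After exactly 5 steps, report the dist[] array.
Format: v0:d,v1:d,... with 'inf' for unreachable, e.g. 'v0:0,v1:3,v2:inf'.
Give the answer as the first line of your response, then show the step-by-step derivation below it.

v0:0,v1:19,v2:inf,v3:9,v4:21,v5:26,v6:8

step 1: dist = v0:0,v1:inf,v2:inf,v3:inf,v4:inf,v5:inf,v6:8
step 2: dist = v0:0,v1:inf,v2:inf,v3:9,v4:inf,v5:inf,v6:8
step 3: dist = v0:0,v1:19,v2:inf,v3:9,v4:21,v5:inf,v6:8
step 4: dist = v0:0,v1:19,v2:inf,v3:9,v4:21,v5:26,v6:8
step 5: dist = v0:0,v1:19,v2:inf,v3:9,v4:21,v5:26,v6:8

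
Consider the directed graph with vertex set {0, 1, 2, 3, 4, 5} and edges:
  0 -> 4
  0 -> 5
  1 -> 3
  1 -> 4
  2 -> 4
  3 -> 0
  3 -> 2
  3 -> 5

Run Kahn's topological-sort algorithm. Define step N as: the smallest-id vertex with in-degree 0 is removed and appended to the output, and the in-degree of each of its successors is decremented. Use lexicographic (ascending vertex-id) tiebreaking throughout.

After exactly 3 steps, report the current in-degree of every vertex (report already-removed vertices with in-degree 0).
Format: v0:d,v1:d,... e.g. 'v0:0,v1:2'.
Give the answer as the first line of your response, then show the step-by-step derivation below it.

v0:0,v1:0,v2:0,v3:0,v4:1,v5:0

step 1: output 1; order=[1]; indeg=(1,0,1,0,2,2)
step 2: output 3; order=[1,3]; indeg=(0,0,0,0,2,1)
step 3: output 0; order=[1,3,0]; indeg=(0,0,0,0,1,0)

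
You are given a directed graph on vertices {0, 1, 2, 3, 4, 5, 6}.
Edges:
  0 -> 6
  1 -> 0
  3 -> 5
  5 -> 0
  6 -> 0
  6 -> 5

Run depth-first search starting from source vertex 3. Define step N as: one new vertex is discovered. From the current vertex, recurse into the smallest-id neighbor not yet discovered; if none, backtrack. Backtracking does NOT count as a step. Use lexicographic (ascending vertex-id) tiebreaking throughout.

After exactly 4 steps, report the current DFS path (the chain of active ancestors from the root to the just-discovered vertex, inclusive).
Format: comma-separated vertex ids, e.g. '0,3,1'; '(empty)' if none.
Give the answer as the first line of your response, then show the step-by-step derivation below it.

3,5,0,6

step 1: discover 3; path=3; order=3
step 2: discover 5; path=3>5; order=3,5
step 3: discover 0; path=3>5>0; order=3,5,0
step 4: discover 6; path=3>5>0>6; order=3,5,0,6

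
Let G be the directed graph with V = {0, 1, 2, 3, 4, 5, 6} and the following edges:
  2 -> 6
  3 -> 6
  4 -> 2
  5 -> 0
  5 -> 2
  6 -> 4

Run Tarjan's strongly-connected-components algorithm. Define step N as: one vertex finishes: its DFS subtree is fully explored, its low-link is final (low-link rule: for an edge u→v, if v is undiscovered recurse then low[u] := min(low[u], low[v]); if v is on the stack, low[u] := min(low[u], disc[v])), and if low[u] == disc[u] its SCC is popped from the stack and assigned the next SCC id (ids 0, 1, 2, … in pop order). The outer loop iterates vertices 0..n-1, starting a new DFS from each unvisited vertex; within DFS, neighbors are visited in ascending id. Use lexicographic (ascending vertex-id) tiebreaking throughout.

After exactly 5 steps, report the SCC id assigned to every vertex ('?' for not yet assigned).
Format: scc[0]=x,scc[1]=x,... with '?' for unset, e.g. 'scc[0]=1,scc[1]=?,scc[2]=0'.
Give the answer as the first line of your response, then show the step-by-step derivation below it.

scc[0]=0,scc[1]=1,scc[2]=2,scc[3]=?,scc[4]=2,scc[5]=?,scc[6]=2

step 1: low=(low[0]=0,low[1]=?,low[2]=?,low[3]=?,low[4]=?,low[5]=?,low[6]=?); scc=(scc[0]=0,scc[1]=?,scc[2]=?,scc[3]=?,scc[4]=?,scc[5]=?,scc[6]=?)
step 2: low=(low[0]=0,low[1]=1,low[2]=?,low[3]=?,low[4]=?,low[5]=?,low[6]=?); scc=(scc[0]=0,scc[1]=1,scc[2]=?,scc[3]=?,scc[4]=?,scc[5]=?,scc[6]=?)
step 3: low=(low[0]=0,low[1]=1,low[2]=2,low[3]=?,low[4]=2,low[5]=?,low[6]=3); scc=(scc[0]=0,scc[1]=1,scc[2]=?,scc[3]=?,scc[4]=?,scc[5]=?,scc[6]=?)
step 4: low=(low[0]=0,low[1]=1,low[2]=2,low[3]=?,low[4]=2,low[5]=?,low[6]=2); scc=(scc[0]=0,scc[1]=1,scc[2]=?,scc[3]=?,scc[4]=?,scc[5]=?,scc[6]=?)
step 5: low=(low[0]=0,low[1]=1,low[2]=2,low[3]=?,low[4]=2,low[5]=?,low[6]=2); scc=(scc[0]=0,scc[1]=1,scc[2]=2,scc[3]=?,scc[4]=2,scc[5]=?,scc[6]=2)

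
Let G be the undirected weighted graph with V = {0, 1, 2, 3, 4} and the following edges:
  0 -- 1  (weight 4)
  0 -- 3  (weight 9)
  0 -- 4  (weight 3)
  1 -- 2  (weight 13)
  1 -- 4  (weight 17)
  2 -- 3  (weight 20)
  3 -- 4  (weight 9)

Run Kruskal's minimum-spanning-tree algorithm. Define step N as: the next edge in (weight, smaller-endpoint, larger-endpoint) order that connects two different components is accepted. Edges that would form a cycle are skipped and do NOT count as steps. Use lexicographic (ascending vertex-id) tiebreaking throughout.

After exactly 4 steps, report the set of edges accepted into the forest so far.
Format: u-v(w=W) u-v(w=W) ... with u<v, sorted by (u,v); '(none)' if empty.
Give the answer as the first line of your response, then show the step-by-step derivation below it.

0-1(w=4) 0-3(w=9) 0-4(w=3) 1-2(w=13)

step 1: add edge 0-4 (w=3); MST = {0-4(w=3)}
step 2: add edge 0-1 (w=4); MST = {0-1(w=4) 0-4(w=3)}
step 3: add edge 0-3 (w=9); MST = {0-1(w=4) 0-3(w=9) 0-4(w=3)}
step 4: add edge 1-2 (w=13); MST = {0-1(w=4) 0-3(w=9) 0-4(w=3) 1-2(w=13)}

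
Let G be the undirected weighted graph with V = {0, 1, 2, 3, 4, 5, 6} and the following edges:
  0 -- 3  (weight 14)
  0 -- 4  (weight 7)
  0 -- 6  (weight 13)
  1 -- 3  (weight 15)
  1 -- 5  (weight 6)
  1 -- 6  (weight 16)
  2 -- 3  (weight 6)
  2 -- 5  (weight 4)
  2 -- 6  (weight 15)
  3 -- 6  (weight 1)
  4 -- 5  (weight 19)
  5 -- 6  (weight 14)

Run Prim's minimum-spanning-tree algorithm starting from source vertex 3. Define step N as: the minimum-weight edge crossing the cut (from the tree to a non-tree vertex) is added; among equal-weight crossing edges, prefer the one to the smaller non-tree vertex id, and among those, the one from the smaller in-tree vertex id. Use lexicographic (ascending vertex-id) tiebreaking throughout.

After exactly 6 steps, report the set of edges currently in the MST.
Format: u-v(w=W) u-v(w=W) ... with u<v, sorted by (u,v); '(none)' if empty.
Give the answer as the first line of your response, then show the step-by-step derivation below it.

0-4(w=7) 0-6(w=13) 1-5(w=6) 2-3(w=6) 2-5(w=4) 3-6(w=1)

step 1: add edge 3-6 (w=1); MST = {3-6(w=1)}
step 2: add edge 2-3 (w=6); MST = {2-3(w=6) 3-6(w=1)}
step 3: add edge 2-5 (w=4); MST = {2-3(w=6) 2-5(w=4) 3-6(w=1)}
step 4: add edge 1-5 (w=6); MST = {1-5(w=6) 2-3(w=6) 2-5(w=4) 3-6(w=1)}
step 5: add edge 0-6 (w=13); MST = {0-6(w=13) 1-5(w=6) 2-3(w=6) 2-5(w=4) 3-6(w=1)}
step 6: add edge 0-4 (w=7); MST = {0-4(w=7) 0-6(w=13) 1-5(w=6) 2-3(w=6) 2-5(w=4) 3-6(w=1)}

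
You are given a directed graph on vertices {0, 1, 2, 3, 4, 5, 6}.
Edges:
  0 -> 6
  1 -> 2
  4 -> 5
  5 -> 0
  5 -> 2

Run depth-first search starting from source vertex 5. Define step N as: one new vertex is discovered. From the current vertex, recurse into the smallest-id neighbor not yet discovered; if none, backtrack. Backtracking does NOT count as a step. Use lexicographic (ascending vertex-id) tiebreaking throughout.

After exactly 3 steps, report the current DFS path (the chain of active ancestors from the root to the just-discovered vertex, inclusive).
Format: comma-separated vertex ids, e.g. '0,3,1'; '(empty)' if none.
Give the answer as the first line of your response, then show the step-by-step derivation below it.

5,0,6

step 1: discover 5; path=5; order=5
step 2: discover 0; path=5>0; order=5,0
step 3: discover 6; path=5>0>6; order=5,0,6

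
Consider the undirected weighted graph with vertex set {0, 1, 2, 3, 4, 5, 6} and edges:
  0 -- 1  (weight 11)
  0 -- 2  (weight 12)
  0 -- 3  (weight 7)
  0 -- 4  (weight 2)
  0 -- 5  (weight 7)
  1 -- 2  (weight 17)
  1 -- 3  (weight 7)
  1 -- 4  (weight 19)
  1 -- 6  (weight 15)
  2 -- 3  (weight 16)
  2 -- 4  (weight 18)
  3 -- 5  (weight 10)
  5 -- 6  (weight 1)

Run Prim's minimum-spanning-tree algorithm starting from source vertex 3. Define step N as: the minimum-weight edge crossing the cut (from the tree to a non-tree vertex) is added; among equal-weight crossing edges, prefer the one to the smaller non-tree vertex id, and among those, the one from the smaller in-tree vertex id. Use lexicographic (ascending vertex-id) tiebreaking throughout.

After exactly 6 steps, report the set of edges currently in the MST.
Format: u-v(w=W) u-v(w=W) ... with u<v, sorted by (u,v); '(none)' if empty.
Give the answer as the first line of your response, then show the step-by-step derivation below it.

0-2(w=12) 0-3(w=7) 0-4(w=2) 0-5(w=7) 1-3(w=7) 5-6(w=1)

step 1: add edge 0-3 (w=7); MST = {0-3(w=7)}
step 2: add edge 0-4 (w=2); MST = {0-3(w=7) 0-4(w=2)}
step 3: add edge 1-3 (w=7); MST = {0-3(w=7) 0-4(w=2) 1-3(w=7)}
step 4: add edge 0-5 (w=7); MST = {0-3(w=7) 0-4(w=2) 0-5(w=7) 1-3(w=7)}
step 5: add edge 5-6 (w=1); MST = {0-3(w=7) 0-4(w=2) 0-5(w=7) 1-3(w=7) 5-6(w=1)}
step 6: add edge 0-2 (w=12); MST = {0-2(w=12) 0-3(w=7) 0-4(w=2) 0-5(w=7) 1-3(w=7) 5-6(w=1)}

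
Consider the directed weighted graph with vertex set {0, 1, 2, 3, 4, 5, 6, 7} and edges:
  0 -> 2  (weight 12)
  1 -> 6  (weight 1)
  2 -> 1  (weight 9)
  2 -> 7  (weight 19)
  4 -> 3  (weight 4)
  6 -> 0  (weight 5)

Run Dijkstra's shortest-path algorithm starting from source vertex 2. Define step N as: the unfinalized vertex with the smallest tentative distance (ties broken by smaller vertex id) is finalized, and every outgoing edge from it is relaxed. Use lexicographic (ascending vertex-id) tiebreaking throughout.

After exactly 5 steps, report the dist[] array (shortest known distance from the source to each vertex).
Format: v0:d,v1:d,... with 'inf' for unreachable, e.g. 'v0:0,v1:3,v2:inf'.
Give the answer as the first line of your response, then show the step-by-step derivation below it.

v0:15,v1:9,v2:0,v3:inf,v4:inf,v5:inf,v6:10,v7:19

step 1: dist = v0:inf,v1:9,v2:0,v3:inf,v4:inf,v5:inf,v6:inf,v7:19
step 2: dist = v0:inf,v1:9,v2:0,v3:inf,v4:inf,v5:inf,v6:10,v7:19
step 3: dist = v0:15,v1:9,v2:0,v3:inf,v4:inf,v5:inf,v6:10,v7:19
step 4: dist = v0:15,v1:9,v2:0,v3:inf,v4:inf,v5:inf,v6:10,v7:19
step 5: dist = v0:15,v1:9,v2:0,v3:inf,v4:inf,v5:inf,v6:10,v7:19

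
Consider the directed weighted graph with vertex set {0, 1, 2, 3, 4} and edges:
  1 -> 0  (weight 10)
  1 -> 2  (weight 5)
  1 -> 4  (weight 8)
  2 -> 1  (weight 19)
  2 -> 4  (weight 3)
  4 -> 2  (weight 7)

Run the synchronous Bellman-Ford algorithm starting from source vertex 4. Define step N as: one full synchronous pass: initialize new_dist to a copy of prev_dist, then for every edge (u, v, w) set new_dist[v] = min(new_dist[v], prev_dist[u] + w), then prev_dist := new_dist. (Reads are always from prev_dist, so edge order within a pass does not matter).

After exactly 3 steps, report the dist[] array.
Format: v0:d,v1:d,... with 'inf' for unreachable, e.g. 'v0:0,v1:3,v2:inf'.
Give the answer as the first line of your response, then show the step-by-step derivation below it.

v0:36,v1:26,v2:7,v3:inf,v4:0

step 1: dist = v0:inf,v1:inf,v2:7,v3:inf,v4:0
step 2: dist = v0:inf,v1:26,v2:7,v3:inf,v4:0
step 3: dist = v0:36,v1:26,v2:7,v3:inf,v4:0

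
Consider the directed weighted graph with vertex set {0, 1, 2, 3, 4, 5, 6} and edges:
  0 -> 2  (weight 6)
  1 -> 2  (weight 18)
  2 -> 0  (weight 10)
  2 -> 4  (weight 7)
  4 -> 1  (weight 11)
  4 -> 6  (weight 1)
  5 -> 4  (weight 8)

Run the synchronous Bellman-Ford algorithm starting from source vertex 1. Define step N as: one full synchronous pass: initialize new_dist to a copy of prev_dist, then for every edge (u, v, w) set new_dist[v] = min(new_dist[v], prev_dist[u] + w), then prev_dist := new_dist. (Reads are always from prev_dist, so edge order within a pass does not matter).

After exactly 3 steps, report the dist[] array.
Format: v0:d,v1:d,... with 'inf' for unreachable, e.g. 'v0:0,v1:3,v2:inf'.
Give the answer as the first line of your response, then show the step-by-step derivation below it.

v0:28,v1:0,v2:18,v3:inf,v4:25,v5:inf,v6:26

step 1: dist = v0:inf,v1:0,v2:18,v3:inf,v4:inf,v5:inf,v6:inf
step 2: dist = v0:28,v1:0,v2:18,v3:inf,v4:25,v5:inf,v6:inf
step 3: dist = v0:28,v1:0,v2:18,v3:inf,v4:25,v5:inf,v6:26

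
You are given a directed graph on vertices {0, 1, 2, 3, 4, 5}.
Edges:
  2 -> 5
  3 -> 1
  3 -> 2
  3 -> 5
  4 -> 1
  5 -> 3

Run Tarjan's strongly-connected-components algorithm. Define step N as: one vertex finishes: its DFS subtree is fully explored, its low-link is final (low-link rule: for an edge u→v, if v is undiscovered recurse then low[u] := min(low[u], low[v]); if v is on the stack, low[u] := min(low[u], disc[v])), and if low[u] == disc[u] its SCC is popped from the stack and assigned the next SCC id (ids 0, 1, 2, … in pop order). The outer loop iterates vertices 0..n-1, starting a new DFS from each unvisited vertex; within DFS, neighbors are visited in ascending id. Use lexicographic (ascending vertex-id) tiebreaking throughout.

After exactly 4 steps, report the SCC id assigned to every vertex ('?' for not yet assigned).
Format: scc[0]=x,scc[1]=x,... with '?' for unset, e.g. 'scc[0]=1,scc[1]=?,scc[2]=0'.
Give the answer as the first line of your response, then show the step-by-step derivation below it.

scc[0]=0,scc[1]=1,scc[2]=?,scc[3]=?,scc[4]=?,scc[5]=?

step 1: low=(low[0]=0,low[1]=?,low[2]=?,low[3]=?,low[4]=?,low[5]=?); scc=(scc[0]=0,scc[1]=?,scc[2]=?,scc[3]=?,scc[4]=?,scc[5]=?)
step 2: low=(low[0]=0,low[1]=1,low[2]=?,low[3]=?,low[4]=?,low[5]=?); scc=(scc[0]=0,scc[1]=1,scc[2]=?,scc[3]=?,scc[4]=?,scc[5]=?)
step 3: low=(low[0]=0,low[1]=1,low[2]=2,low[3]=2,low[4]=?,low[5]=3); scc=(scc[0]=0,scc[1]=1,scc[2]=?,scc[3]=?,scc[4]=?,scc[5]=?)
step 4: low=(low[0]=0,low[1]=1,low[2]=2,low[3]=2,low[4]=?,low[5]=2); scc=(scc[0]=0,scc[1]=1,scc[2]=?,scc[3]=?,scc[4]=?,scc[5]=?)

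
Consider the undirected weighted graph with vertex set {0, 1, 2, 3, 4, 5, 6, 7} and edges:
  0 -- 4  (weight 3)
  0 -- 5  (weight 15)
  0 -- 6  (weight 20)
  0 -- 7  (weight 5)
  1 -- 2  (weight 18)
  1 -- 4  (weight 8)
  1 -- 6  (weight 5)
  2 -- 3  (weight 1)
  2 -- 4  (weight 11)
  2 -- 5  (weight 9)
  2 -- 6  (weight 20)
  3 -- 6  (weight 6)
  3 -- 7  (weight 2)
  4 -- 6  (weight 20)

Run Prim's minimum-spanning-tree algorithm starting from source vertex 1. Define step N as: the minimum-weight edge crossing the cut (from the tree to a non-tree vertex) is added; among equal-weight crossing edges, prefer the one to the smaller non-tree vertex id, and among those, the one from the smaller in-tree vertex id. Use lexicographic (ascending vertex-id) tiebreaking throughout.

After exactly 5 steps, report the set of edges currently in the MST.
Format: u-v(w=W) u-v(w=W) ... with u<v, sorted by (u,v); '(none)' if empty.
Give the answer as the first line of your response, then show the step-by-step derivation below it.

0-7(w=5) 1-6(w=5) 2-3(w=1) 3-6(w=6) 3-7(w=2)

step 1: add edge 1-6 (w=5); MST = {1-6(w=5)}
step 2: add edge 3-6 (w=6); MST = {1-6(w=5) 3-6(w=6)}
step 3: add edge 2-3 (w=1); MST = {1-6(w=5) 2-3(w=1) 3-6(w=6)}
step 4: add edge 3-7 (w=2); MST = {1-6(w=5) 2-3(w=1) 3-6(w=6) 3-7(w=2)}
step 5: add edge 0-7 (w=5); MST = {0-7(w=5) 1-6(w=5) 2-3(w=1) 3-6(w=6) 3-7(w=2)}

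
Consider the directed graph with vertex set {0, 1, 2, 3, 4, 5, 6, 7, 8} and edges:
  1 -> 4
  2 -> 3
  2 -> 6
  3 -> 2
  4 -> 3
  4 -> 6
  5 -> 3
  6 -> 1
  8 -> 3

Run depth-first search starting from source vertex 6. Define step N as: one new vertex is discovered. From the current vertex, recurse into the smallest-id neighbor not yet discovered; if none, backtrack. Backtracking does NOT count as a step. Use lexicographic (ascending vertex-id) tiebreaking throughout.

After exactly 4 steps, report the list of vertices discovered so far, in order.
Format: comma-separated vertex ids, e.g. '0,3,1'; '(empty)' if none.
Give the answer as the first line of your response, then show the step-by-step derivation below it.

6,1,4,3

step 1: discover 6; path=6; order=6
step 2: discover 1; path=6>1; order=6,1
step 3: discover 4; path=6>1>4; order=6,1,4
step 4: discover 3; path=6>1>4>3; order=6,1,4,3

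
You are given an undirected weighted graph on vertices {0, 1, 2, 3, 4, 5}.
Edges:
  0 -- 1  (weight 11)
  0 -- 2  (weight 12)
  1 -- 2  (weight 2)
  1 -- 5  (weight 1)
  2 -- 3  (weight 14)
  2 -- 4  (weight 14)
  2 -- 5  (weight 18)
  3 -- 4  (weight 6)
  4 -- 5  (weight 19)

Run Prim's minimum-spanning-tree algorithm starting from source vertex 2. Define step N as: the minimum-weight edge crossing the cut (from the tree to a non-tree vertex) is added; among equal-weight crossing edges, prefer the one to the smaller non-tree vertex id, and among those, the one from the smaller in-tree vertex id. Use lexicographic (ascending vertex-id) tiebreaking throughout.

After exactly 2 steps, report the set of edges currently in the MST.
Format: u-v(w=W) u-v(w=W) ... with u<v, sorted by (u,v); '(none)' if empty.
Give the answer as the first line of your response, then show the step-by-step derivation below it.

1-2(w=2) 1-5(w=1)

step 1: add edge 1-2 (w=2); MST = {1-2(w=2)}
step 2: add edge 1-5 (w=1); MST = {1-2(w=2) 1-5(w=1)}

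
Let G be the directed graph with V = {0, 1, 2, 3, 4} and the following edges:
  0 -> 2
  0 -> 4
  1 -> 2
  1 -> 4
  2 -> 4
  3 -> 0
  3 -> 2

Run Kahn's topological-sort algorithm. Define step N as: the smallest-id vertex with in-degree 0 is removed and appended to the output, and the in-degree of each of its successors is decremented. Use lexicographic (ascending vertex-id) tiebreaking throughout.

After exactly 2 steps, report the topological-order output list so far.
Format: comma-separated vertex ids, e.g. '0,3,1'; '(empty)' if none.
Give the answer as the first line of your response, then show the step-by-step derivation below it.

1,3

step 1: output 1; order=[1]; indeg=(1,0,2,0,2)
step 2: output 3; order=[1,3]; indeg=(0,0,1,0,2)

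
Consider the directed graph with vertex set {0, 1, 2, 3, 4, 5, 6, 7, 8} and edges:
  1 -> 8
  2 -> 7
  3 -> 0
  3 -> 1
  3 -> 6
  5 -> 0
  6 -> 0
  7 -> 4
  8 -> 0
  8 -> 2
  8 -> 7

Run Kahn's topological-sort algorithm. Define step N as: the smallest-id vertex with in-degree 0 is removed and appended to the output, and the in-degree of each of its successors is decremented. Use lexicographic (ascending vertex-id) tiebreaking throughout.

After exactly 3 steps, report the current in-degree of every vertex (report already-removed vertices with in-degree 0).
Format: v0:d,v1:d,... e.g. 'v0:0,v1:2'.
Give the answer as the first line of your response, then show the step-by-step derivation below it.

v0:2,v1:0,v2:1,v3:0,v4:1,v5:0,v6:0,v7:2,v8:0

step 1: output 3; order=[3]; indeg=(3,0,1,0,1,0,0,2,1)
step 2: output 1; order=[3,1]; indeg=(3,0,1,0,1,0,0,2,0)
step 3: output 5; order=[3,1,5]; indeg=(2,0,1,0,1,0,0,2,0)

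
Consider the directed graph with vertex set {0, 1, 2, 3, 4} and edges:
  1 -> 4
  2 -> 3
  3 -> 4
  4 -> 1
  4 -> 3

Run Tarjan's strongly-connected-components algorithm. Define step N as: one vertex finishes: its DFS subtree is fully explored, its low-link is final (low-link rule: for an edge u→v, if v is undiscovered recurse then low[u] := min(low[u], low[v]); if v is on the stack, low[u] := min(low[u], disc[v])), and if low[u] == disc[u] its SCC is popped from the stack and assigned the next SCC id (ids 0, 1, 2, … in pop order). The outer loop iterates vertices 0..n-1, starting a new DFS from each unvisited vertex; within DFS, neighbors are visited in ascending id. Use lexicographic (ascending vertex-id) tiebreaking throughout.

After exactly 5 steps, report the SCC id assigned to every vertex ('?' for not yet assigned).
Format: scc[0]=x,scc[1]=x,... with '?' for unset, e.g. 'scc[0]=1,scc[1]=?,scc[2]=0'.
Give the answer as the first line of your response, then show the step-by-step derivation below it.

scc[0]=0,scc[1]=1,scc[2]=2,scc[3]=1,scc[4]=1

step 1: low=(low[0]=0,low[1]=?,low[2]=?,low[3]=?,low[4]=?); scc=(scc[0]=0,scc[1]=?,scc[2]=?,scc[3]=?,scc[4]=?)
step 2: low=(low[0]=0,low[1]=1,low[2]=?,low[3]=2,low[4]=1); scc=(scc[0]=0,scc[1]=?,scc[2]=?,scc[3]=?,scc[4]=?)
step 3: low=(low[0]=0,low[1]=1,low[2]=?,low[3]=2,low[4]=1); scc=(scc[0]=0,scc[1]=?,scc[2]=?,scc[3]=?,scc[4]=?)
step 4: low=(low[0]=0,low[1]=1,low[2]=?,low[3]=2,low[4]=1); scc=(scc[0]=0,scc[1]=1,scc[2]=?,scc[3]=1,scc[4]=1)
step 5: low=(low[0]=0,low[1]=1,low[2]=4,low[3]=2,low[4]=1); scc=(scc[0]=0,scc[1]=1,scc[2]=2,scc[3]=1,scc[4]=1)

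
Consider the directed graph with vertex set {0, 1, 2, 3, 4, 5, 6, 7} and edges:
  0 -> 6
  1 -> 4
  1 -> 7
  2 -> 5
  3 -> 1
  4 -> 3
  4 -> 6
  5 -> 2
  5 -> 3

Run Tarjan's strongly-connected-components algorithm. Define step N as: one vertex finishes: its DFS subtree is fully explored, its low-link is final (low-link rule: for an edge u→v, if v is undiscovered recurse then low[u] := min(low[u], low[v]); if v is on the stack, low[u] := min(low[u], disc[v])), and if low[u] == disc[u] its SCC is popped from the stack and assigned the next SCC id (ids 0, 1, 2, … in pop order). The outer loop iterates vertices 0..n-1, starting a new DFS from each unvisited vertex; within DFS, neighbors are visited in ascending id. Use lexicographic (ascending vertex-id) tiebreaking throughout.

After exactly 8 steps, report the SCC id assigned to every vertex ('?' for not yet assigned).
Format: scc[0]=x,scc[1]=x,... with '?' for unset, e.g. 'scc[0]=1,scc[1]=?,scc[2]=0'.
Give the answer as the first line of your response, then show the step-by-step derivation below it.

scc[0]=1,scc[1]=3,scc[2]=4,scc[3]=3,scc[4]=3,scc[5]=4,scc[6]=0,scc[7]=2

step 1: low=(low[0]=0,low[1]=?,low[2]=?,low[3]=?,low[4]=?,low[5]=?,low[6]=1,low[7]=?); scc=(scc[0]=?,scc[1]=?,scc[2]=?,scc[3]=?,scc[4]=?,scc[5]=?,scc[6]=0,scc[7]=?)
step 2: low=(low[0]=0,low[1]=?,low[2]=?,low[3]=?,low[4]=?,low[5]=?,low[6]=1,low[7]=?); scc=(scc[0]=1,scc[1]=?,scc[2]=?,scc[3]=?,scc[4]=?,scc[5]=?,scc[6]=0,scc[7]=?)
step 3: low=(low[0]=0,low[1]=2,low[2]=?,low[3]=2,low[4]=3,low[5]=?,low[6]=1,low[7]=?); scc=(scc[0]=1,scc[1]=?,scc[2]=?,scc[3]=?,scc[4]=?,scc[5]=?,scc[6]=0,scc[7]=?)
step 4: low=(low[0]=0,low[1]=2,low[2]=?,low[3]=2,low[4]=2,low[5]=?,low[6]=1,low[7]=?); scc=(scc[0]=1,scc[1]=?,scc[2]=?,scc[3]=?,scc[4]=?,scc[5]=?,scc[6]=0,scc[7]=?)
step 5: low=(low[0]=0,low[1]=2,low[2]=?,low[3]=2,low[4]=2,low[5]=?,low[6]=1,low[7]=5); scc=(scc[0]=1,scc[1]=?,scc[2]=?,scc[3]=?,scc[4]=?,scc[5]=?,scc[6]=0,scc[7]=2)
step 6: low=(low[0]=0,low[1]=2,low[2]=?,low[3]=2,low[4]=2,low[5]=?,low[6]=1,low[7]=5); scc=(scc[0]=1,scc[1]=3,scc[2]=?,scc[3]=3,scc[4]=3,scc[5]=?,scc[6]=0,scc[7]=2)
step 7: low=(low[0]=0,low[1]=2,low[2]=6,low[3]=2,low[4]=2,low[5]=6,low[6]=1,low[7]=5); scc=(scc[0]=1,scc[1]=3,scc[2]=?,scc[3]=3,scc[4]=3,scc[5]=?,scc[6]=0,scc[7]=2)
step 8: low=(low[0]=0,low[1]=2,low[2]=6,low[3]=2,low[4]=2,low[5]=6,low[6]=1,low[7]=5); scc=(scc[0]=1,scc[1]=3,scc[2]=4,scc[3]=3,scc[4]=3,scc[5]=4,scc[6]=0,scc[7]=2)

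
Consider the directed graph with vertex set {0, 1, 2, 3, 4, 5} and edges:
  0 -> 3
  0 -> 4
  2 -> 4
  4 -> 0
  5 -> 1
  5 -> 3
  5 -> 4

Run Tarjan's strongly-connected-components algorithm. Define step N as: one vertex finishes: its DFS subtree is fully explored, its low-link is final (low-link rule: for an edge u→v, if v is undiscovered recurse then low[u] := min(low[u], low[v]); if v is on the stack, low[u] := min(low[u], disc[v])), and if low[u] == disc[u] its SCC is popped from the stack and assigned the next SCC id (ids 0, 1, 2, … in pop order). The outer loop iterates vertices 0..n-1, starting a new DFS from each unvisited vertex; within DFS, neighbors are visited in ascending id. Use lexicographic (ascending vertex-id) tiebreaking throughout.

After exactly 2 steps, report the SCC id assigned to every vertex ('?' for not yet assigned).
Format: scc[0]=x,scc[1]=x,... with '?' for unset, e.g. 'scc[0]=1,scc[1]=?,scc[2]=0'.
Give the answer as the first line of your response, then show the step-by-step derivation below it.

scc[0]=?,scc[1]=?,scc[2]=?,scc[3]=0,scc[4]=?,scc[5]=?

step 1: low=(low[0]=0,low[1]=?,low[2]=?,low[3]=1,low[4]=?,low[5]=?); scc=(scc[0]=?,scc[1]=?,scc[2]=?,scc[3]=0,scc[4]=?,scc[5]=?)
step 2: low=(low[0]=0,low[1]=?,low[2]=?,low[3]=1,low[4]=0,low[5]=?); scc=(scc[0]=?,scc[1]=?,scc[2]=?,scc[3]=0,scc[4]=?,scc[5]=?)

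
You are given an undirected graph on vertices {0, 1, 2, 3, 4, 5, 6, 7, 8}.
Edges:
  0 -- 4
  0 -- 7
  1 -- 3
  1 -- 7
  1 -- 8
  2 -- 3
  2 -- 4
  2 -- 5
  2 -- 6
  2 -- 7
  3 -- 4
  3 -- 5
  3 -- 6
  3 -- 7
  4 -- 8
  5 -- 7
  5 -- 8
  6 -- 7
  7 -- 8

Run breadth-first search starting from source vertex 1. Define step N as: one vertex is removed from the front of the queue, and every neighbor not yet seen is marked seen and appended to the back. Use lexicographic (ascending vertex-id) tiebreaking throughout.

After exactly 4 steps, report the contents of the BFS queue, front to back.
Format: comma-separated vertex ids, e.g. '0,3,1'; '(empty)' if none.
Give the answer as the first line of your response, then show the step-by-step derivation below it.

2,4,5,6,0

step 1: dequeue 1; queue=[3,7,8]; order=1
step 2: dequeue 3; queue=[7,8,2,4,5,6]; order=1,3
step 3: dequeue 7; queue=[8,2,4,5,6,0]; order=1,3,7
step 4: dequeue 8; queue=[2,4,5,6,0]; order=1,3,7,8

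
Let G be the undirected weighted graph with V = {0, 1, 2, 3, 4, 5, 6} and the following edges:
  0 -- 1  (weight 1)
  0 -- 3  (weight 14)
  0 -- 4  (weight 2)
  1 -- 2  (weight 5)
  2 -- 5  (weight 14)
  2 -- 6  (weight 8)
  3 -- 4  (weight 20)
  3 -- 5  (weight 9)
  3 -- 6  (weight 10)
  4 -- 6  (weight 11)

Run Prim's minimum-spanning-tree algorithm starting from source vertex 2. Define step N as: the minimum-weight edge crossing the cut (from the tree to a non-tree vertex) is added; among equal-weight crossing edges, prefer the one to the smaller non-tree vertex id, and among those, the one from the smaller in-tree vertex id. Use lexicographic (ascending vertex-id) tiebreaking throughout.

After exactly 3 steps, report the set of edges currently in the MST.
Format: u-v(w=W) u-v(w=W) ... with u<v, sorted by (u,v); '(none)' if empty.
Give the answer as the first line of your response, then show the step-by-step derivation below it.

0-1(w=1) 0-4(w=2) 1-2(w=5)

step 1: add edge 1-2 (w=5); MST = {1-2(w=5)}
step 2: add edge 0-1 (w=1); MST = {0-1(w=1) 1-2(w=5)}
step 3: add edge 0-4 (w=2); MST = {0-1(w=1) 0-4(w=2) 1-2(w=5)}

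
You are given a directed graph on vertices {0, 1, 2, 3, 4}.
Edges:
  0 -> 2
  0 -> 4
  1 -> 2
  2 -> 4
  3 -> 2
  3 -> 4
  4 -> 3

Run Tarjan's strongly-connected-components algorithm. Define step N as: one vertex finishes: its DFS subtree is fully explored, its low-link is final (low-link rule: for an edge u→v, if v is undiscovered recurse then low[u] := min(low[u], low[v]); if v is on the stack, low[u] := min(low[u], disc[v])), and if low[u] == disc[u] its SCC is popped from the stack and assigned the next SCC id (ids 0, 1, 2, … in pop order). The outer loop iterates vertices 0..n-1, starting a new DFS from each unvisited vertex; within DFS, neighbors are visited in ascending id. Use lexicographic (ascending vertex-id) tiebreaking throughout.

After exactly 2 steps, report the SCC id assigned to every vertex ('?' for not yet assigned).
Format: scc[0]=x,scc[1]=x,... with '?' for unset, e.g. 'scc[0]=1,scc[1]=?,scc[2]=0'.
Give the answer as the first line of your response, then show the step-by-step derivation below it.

scc[0]=?,scc[1]=?,scc[2]=?,scc[3]=?,scc[4]=?

step 1: low=(low[0]=0,low[1]=?,low[2]=1,low[3]=1,low[4]=2); scc=(scc[0]=?,scc[1]=?,scc[2]=?,scc[3]=?,scc[4]=?)
step 2: low=(low[0]=0,low[1]=?,low[2]=1,low[3]=1,low[4]=1); scc=(scc[0]=?,scc[1]=?,scc[2]=?,scc[3]=?,scc[4]=?)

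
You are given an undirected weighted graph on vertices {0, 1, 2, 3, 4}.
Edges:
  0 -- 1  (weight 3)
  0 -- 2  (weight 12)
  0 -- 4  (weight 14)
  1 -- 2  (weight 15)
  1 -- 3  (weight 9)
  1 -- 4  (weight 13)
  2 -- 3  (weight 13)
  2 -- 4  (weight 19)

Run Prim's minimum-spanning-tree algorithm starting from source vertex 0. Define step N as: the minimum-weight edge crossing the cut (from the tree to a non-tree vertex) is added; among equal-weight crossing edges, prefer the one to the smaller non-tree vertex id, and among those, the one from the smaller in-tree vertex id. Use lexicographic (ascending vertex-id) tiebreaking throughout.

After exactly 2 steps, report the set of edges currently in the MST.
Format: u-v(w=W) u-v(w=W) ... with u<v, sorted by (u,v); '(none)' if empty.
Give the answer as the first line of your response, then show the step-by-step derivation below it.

0-1(w=3) 1-3(w=9)

step 1: add edge 0-1 (w=3); MST = {0-1(w=3)}
step 2: add edge 1-3 (w=9); MST = {0-1(w=3) 1-3(w=9)}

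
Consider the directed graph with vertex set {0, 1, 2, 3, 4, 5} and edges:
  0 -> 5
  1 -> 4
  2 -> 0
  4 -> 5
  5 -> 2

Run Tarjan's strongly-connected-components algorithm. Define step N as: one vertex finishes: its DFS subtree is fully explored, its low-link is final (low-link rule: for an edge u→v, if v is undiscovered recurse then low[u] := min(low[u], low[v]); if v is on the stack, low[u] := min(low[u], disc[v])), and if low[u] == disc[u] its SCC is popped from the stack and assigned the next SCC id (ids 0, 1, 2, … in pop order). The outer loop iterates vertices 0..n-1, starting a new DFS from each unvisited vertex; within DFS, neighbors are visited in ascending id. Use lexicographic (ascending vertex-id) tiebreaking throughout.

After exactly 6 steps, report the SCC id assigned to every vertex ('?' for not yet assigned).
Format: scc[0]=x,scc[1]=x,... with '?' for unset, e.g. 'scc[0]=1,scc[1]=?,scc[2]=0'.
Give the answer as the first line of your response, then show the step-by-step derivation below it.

scc[0]=0,scc[1]=2,scc[2]=0,scc[3]=3,scc[4]=1,scc[5]=0

step 1: low=(low[0]=0,low[1]=?,low[2]=0,low[3]=?,low[4]=?,low[5]=1); scc=(scc[0]=?,scc[1]=?,scc[2]=?,scc[3]=?,scc[4]=?,scc[5]=?)
step 2: low=(low[0]=0,low[1]=?,low[2]=0,low[3]=?,low[4]=?,low[5]=0); scc=(scc[0]=?,scc[1]=?,scc[2]=?,scc[3]=?,scc[4]=?,scc[5]=?)
step 3: low=(low[0]=0,low[1]=?,low[2]=0,low[3]=?,low[4]=?,low[5]=0); scc=(scc[0]=0,scc[1]=?,scc[2]=0,scc[3]=?,scc[4]=?,scc[5]=0)
step 4: low=(low[0]=0,low[1]=3,low[2]=0,low[3]=?,low[4]=4,low[5]=0); scc=(scc[0]=0,scc[1]=?,scc[2]=0,scc[3]=?,scc[4]=1,scc[5]=0)
step 5: low=(low[0]=0,low[1]=3,low[2]=0,low[3]=?,low[4]=4,low[5]=0); scc=(scc[0]=0,scc[1]=2,scc[2]=0,scc[3]=?,scc[4]=1,scc[5]=0)
step 6: low=(low[0]=0,low[1]=3,low[2]=0,low[3]=5,low[4]=4,low[5]=0); scc=(scc[0]=0,scc[1]=2,scc[2]=0,scc[3]=3,scc[4]=1,scc[5]=0)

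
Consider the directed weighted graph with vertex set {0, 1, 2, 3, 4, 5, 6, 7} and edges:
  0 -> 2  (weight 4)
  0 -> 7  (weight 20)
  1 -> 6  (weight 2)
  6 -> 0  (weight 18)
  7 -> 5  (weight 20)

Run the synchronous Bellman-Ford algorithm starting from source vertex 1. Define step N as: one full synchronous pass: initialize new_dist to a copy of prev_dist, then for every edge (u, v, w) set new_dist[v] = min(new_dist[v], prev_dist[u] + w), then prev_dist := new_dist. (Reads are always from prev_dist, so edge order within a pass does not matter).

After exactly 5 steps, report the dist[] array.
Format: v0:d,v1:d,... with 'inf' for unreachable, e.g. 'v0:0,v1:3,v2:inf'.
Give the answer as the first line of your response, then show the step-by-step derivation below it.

v0:20,v1:0,v2:24,v3:inf,v4:inf,v5:60,v6:2,v7:40

step 1: dist = v0:inf,v1:0,v2:inf,v3:inf,v4:inf,v5:inf,v6:2,v7:inf
step 2: dist = v0:20,v1:0,v2:inf,v3:inf,v4:inf,v5:inf,v6:2,v7:inf
step 3: dist = v0:20,v1:0,v2:24,v3:inf,v4:inf,v5:inf,v6:2,v7:40
step 4: dist = v0:20,v1:0,v2:24,v3:inf,v4:inf,v5:60,v6:2,v7:40
step 5: dist = v0:20,v1:0,v2:24,v3:inf,v4:inf,v5:60,v6:2,v7:40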